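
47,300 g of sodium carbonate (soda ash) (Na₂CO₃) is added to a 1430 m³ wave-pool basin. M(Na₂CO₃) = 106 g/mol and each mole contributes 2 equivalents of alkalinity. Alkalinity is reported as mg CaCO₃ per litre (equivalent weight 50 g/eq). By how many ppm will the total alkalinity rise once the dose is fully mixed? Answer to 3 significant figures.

31.2 ppm

Volume: 1430 m³ = 1,430,000 L.
Moles of Na₂CO₃: 47,300 g ÷ 106 g/mol = 446.2 mol → 892.5 eq of alkalinity.
As CaCO₃: 892.5 eq × 50 g/eq = 44,620 g.
Rise: 44,620 g / 1,430,000 L × 1000 = 31.2 mg/L.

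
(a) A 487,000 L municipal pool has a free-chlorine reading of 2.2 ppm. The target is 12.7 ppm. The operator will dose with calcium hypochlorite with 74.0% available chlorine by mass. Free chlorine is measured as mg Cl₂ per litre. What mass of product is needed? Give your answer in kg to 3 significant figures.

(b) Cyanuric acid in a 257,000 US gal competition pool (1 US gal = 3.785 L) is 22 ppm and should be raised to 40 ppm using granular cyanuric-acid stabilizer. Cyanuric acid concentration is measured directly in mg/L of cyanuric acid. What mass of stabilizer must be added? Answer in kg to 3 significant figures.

(a) Chlorine deficit: 12.7 − 2.2 = 10.5 ppm = 10.5 mg/L as Cl₂.
(a) Cl₂ equivalent needed: 10.5 mg/L × 487,000 L = 5,114,000 mg = 5114 g.
(a) Product at 74.0% available chlorine: 5114 / 0.74 = 6910 g.

(b) Volume: 257,000 US gal × 3.785 L/gal = 972,745 L.
(b) CYA to add: (40 − 22) = 18 mg/L × 972,745 L = 17,510 g cyanuric acid.

(a) 6.91 kg; (b) 17.5 kg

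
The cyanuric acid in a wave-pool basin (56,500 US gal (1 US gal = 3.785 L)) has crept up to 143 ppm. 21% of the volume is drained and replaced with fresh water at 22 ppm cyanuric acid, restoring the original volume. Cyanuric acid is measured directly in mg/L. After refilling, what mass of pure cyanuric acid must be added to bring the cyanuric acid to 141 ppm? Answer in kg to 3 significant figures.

5.01 kg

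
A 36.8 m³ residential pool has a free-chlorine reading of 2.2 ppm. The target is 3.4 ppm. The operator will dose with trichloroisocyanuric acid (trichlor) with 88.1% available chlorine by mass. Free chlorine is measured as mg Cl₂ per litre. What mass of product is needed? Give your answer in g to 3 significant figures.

50.1 g

Volume: 36.8 m³ = 36,800 L.
Chlorine deficit: 3.4 − 2.2 = 1.2 ppm = 1.2 mg/L as Cl₂.
Cl₂ equivalent needed: 1.2 mg/L × 36,800 L = 44,160 mg = 44.16 g.
Product at 88.1% available chlorine: 44.16 / 0.881 = 50.12 g.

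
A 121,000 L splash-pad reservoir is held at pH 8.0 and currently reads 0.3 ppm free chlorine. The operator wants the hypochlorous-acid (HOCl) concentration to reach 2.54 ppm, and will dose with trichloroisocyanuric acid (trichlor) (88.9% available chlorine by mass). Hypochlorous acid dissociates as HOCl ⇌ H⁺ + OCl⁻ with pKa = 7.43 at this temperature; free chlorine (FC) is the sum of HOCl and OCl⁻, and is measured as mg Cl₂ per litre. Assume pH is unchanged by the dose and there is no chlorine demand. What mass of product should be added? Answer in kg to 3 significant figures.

[OCl⁻]/[HOCl] = 10^(pH − pKa) = 10^(8.0 − 7.43) = 3.715; fraction as HOCl = 1/(1 + 3.715) = 0.2121.
Free chlorine required for 2.54 ppm HOCl: 2.54 / 0.2121 = 11.98 ppm.
FC to add: 11.98 − 0.3 = 11.68 mg/L as Cl₂.
Cl₂ equivalent: 11.68 mg/L × 121,000 L = 1413 g.
Product at 88.9% available Cl: 1413 / 0.889 = 1589 g.

1.59 kg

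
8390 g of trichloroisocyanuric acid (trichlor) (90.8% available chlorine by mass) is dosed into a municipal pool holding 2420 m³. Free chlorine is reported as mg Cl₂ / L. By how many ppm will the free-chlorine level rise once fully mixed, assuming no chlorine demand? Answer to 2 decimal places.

Volume: 2420 m³ = 2,420,000 L.
Available chlorine delivered: 8390 g × 0.908 = 7618 g as Cl₂.
Concentration rise: 7618 g / 2,420,000 L = 3.148 mg/L = 3.15 ppm.

3.15 ppm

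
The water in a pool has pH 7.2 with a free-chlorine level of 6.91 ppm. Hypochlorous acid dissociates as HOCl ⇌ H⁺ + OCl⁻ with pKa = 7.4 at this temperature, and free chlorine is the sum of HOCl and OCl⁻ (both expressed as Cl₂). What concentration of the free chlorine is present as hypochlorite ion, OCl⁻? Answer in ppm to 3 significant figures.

2.67 ppm

[OCl⁻]/[HOCl] = 10^(pH − pKa) = 10^(7.2 − 7.4) = 10^-0.20 = 0.631.
Fraction as HOCl = 1 / (1 + 0.631) = 0.6131.
OCl⁻ = (1 − 0.6131) × 6.91 ppm = 2.673 ppm.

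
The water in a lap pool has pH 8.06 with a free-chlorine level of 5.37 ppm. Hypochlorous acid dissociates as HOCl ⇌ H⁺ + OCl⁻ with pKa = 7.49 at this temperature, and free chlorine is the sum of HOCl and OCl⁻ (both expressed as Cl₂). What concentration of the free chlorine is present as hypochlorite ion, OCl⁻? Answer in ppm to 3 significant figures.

[OCl⁻]/[HOCl] = 10^(pH − pKa) = 10^(8.06 − 7.49) = 10^0.57 = 3.715.
Fraction as HOCl = 1 / (1 + 3.715) = 0.2121.
OCl⁻ = (1 − 0.2121) × 5.37 ppm = 4.231 ppm.

4.23 ppm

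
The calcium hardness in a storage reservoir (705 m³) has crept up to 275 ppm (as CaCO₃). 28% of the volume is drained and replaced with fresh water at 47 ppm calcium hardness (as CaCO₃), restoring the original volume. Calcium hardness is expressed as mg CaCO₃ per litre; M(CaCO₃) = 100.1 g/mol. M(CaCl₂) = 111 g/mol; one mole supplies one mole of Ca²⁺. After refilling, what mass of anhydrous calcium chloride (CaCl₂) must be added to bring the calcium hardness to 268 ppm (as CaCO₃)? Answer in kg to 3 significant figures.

44.4 kg

Volume: 705 m³ = 705,000 L.
After draining 28% and refilling: 275 × 0.72 + 47 × 0.28 = 211.16 ppm.
Deficit to target: 268 − 211.16 = 56.84 mg/L.
As CaCO₃: 56.84 mg/L × 705,000 L = 40,070 g; ÷ 100.1 = 400.3 mol Ca²⁺.
Mass: 400.3 × 111 = 44,440 g.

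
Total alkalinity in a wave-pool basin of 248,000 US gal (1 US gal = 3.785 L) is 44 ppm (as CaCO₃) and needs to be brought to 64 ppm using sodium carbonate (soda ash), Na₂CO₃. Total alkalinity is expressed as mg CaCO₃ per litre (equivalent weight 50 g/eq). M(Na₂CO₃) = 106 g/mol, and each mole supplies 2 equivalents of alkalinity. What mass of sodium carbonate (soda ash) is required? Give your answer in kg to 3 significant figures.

Volume: 248,000 US gal × 3.785 L/gal = 938,680 L.
Alkalinity to add: (64 − 44) = 20 mg/L as CaCO₃ × 938,680 L = 18,770 g as CaCO₃.
Equivalents: 18,770 g ÷ 50 g/eq = 375.5 eq.
Each mole of Na₂CO₃ supplies 2 eq, so 375.5 / 2 = 187.7 mol.
Mass: 187.7 mol × 106 g/mol = 19,900 g.

19.9 kg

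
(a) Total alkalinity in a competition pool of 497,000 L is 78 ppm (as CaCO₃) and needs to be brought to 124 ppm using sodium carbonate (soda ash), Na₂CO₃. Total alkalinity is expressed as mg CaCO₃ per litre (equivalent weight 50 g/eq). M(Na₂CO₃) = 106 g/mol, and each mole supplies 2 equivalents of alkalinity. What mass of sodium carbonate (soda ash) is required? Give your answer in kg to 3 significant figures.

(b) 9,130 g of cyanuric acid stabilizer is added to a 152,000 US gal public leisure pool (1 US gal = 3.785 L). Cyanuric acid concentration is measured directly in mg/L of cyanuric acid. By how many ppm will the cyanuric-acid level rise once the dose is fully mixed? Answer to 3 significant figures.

(a) 24.2 kg; (b) 15.9 ppm

(a) Alkalinity to add: (124 − 78) = 46 mg/L as CaCO₃ × 497,000 L = 22,860 g as CaCO₃.
(a) Equivalents: 22,860 g ÷ 50 g/eq = 457.2 eq.
(a) Each mole of Na₂CO₃ supplies 2 eq, so 457.2 / 2 = 228.6 mol.
(a) Mass: 228.6 mol × 106 g/mol = 24,230 g.

(b) Volume: 152,000 US gal × 3.785 L/gal = 575,320 L.
(b) Rise: 9,130 g / 575,320 L × 1000 = 15.87 mg/L.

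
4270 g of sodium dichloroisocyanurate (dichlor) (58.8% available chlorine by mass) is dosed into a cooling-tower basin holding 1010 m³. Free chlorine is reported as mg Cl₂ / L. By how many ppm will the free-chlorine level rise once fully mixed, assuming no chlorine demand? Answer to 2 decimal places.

2.49 ppm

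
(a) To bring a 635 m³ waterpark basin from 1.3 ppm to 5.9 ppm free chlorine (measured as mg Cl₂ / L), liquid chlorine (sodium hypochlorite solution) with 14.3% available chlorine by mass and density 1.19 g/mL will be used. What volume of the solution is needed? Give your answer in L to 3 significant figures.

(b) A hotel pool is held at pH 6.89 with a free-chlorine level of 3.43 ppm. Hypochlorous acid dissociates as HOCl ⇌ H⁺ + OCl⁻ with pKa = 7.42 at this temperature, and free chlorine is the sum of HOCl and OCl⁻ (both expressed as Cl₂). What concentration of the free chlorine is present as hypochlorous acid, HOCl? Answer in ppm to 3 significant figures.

(a) Volume: 635 m³ = 635,000 L.
(a) Chlorine deficit: 5.9 − 1.3 = 4.6 ppm = 4.6 mg/L as Cl₂.
(a) Cl₂ equivalent needed: 4.6 mg/L × 635,000 L = 2,921,000 mg = 2921 g.
(a) Product at 14.3% available chlorine: 2921 / 0.143 = 20,430 g.
(a) Volume at density 1.19 g/mL: 20,430 g ÷ 1.19 g/mL = 17,170 mL.

(b) [OCl⁻]/[HOCl] = 10^(pH − pKa) = 10^(6.89 − 7.42) = 10^-0.53 = 0.2951.
(b) Fraction as HOCl = 1 / (1 + 0.2951) = 0.7721.
(b) HOCl = 0.7721 × 3.43 ppm = 2.648 ppm.

(a) 17.2 L; (b) 2.65 ppm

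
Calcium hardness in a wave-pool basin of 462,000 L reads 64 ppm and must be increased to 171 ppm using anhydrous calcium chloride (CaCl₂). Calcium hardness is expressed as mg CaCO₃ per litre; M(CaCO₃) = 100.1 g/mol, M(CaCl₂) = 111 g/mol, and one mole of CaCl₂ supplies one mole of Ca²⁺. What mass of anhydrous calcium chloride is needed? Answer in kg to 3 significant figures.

54.8 kg

Hardness to add: (171 − 64) = 107 mg/L as CaCO₃ × 462,000 L = 49,430 g as CaCO₃.
Moles of Ca²⁺ (1 mol Ca²⁺ ≡ 1 mol CaCO₃): 49,430 / 100.1 g/mol = 493.8 mol.
Mass of CaCl₂: 493.8 × 111 = 54,820 g.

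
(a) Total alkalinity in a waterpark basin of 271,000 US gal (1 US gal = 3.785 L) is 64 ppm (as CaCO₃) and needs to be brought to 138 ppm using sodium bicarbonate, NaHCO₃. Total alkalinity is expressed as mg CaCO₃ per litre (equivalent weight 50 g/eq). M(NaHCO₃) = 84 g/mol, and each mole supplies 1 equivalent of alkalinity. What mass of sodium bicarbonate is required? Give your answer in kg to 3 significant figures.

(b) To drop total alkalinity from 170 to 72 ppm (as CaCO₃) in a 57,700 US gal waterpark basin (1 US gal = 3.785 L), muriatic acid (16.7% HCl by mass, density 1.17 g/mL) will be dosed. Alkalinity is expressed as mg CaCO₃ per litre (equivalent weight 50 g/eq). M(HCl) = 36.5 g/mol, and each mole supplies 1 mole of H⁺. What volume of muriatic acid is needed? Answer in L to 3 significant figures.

(a) Volume: 271,000 US gal × 3.785 L/gal = 1,025,735 L.
(a) Alkalinity to add: (138 − 64) = 74 mg/L as CaCO₃ × 1,025,735 L = 75,900 g as CaCO₃.
(a) Equivalents: 75,900 g ÷ 50 g/eq = 1518 eq.
(a) NaHCO₃ supplies 1 eq per mole → 1518 mol.
(a) Mass: 1518 mol × 84 g/mol = 127,500 g.

(b) Volume: 57,700 US gal × 3.785 L/gal = 218,394 L.
(b) Alkalinity to neutralize: (170 − 72) = 98 mg/L as CaCO₃ × 218,394 L = 21,400 g as CaCO₃.
(b) Equivalents of H⁺ required: 21,400 ÷ 50 g/eq = 428.1 eq = 428.1 mol HCl.
(b) Mass of HCl: 428.1 × 36.5 = 15,620 g.
(b) Mass of 16.7% solution: 15,620 / 0.167 = 93,560 g.
(b) Volume: 93,560 g ÷ 1.17 g/mL = 79,960 mL.

(a) 128 kg; (b) 80.0 L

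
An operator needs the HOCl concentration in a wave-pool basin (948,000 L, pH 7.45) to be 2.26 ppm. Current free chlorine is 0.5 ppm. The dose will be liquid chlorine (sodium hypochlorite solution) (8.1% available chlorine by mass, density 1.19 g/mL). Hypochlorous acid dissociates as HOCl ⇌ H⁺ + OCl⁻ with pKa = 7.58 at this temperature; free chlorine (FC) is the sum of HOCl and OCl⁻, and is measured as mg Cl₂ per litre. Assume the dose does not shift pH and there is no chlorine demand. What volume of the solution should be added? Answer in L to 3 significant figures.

33.8 L

[OCl⁻]/[HOCl] = 10^(pH − pKa) = 10^(7.45 − 7.58) = 0.7413; fraction as HOCl = 1/(1 + 0.7413) = 0.5743.
Free chlorine required for 2.26 ppm HOCl: 2.26 / 0.5743 = 3.935 ppm.
FC to add: 3.935 − 0.5 = 3.435 mg/L as Cl₂.
Cl₂ equivalent: 3.435 mg/L × 948,000 L = 3257 g.
Product at 8.1% available Cl: 3257 / 0.081 = 40,210 g.
Volume: 40,210 g ÷ 1.19 g/mL = 33,790 mL.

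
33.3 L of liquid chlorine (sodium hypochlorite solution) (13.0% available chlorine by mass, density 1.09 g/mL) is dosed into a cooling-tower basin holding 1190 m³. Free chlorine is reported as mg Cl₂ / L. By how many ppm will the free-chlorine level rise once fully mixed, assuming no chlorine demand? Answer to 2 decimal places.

3.97 ppm

Volume: 1190 m³ = 1,190,000 L.
Mass of solution: 33.3 L × 1000 mL/L × 1.09 g/mL = 36,300 g.
Available chlorine delivered: 36,300 g × 0.13 = 4719 g as Cl₂.
Concentration rise: 4719 g / 1,190,000 L = 3.965 mg/L = 3.97 ppm.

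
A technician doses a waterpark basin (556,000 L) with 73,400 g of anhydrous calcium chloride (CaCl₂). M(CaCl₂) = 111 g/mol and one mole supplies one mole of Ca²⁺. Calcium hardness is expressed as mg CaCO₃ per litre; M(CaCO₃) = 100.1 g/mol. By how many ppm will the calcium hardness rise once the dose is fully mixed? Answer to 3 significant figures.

Moles of Ca²⁺: 73,400 g ÷ 111 g/mol = 661.3 mol.
As CaCO₃: 661.3 mol × 100.1 g/mol = 66,190 g.
Rise: 66,190 g / 556,000 L × 1000 = 119.1 mg/L.

119 ppm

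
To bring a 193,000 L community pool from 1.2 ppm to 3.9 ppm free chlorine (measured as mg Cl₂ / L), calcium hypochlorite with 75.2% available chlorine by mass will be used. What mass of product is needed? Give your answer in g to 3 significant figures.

693 g

Chlorine deficit: 3.9 − 1.2 = 2.7 ppm = 2.7 mg/L as Cl₂.
Cl₂ equivalent needed: 2.7 mg/L × 193,000 L = 521,100 mg = 521.1 g.
Product at 75.2% available chlorine: 521.1 / 0.752 = 693 g.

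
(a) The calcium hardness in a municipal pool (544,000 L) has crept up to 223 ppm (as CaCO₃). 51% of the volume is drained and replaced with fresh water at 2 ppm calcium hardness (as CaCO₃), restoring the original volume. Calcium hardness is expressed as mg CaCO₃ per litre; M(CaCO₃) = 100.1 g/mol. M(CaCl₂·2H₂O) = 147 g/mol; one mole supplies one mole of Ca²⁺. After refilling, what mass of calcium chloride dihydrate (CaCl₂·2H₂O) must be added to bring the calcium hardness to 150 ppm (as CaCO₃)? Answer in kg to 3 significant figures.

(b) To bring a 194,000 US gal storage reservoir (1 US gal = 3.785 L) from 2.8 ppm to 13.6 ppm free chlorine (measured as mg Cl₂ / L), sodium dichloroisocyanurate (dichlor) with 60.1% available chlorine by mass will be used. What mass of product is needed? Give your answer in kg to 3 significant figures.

(a) After draining 51% and refilling: 223 × 0.49 + 2 × 0.51 = 110.29 ppm.
(a) Deficit to target: 150 − 110.29 = 39.71 mg/L.
(a) As CaCO₃: 39.71 mg/L × 544,000 L = 21,600 g; ÷ 100.1 = 215.8 mol Ca²⁺.
(a) Mass: 215.8 × 147 = 31,720 g.

(b) Volume: 194,000 US gal × 3.785 L/gal = 734,290 L.
(b) Chlorine deficit: 13.6 − 2.8 = 10.8 ppm = 10.8 mg/L as Cl₂.
(b) Cl₂ equivalent needed: 10.8 mg/L × 734,290 L = 7,930,000 mg = 7930 g.
(b) Product at 60.1% available chlorine: 7930 / 0.601 = 13,200 g.

(a) 31.7 kg; (b) 13.2 kg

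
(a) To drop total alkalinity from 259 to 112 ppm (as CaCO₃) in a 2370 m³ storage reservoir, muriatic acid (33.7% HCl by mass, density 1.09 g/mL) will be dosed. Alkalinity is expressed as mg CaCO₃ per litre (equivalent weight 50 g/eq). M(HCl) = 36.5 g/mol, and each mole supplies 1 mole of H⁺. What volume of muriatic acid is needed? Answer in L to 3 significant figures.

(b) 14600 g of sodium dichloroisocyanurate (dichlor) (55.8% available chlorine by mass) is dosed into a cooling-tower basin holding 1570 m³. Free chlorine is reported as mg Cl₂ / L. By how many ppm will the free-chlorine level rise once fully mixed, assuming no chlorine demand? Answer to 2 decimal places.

(a) 692 L; (b) 5.19 ppm

(a) Volume: 2370 m³ = 2,370,000 L.
(a) Alkalinity to neutralize: (259 − 112) = 147 mg/L as CaCO₃ × 2,370,000 L = 348,400 g as CaCO₃.
(a) Equivalents of H⁺ required: 348,400 ÷ 50 g/eq = 6968 eq = 6968 mol HCl.
(a) Mass of HCl: 6968 × 36.5 = 254,300 g.
(a) Mass of 33.7% solution: 254,300 / 0.337 = 754,700 g.
(a) Volume: 754,700 g ÷ 1.09 g/mL = 692,400 mL.

(b) Volume: 1570 m³ = 1,570,000 L.
(b) Available chlorine delivered: 14,600 g × 0.558 = 8147 g as Cl₂.
(b) Concentration rise: 8147 g / 1,570,000 L = 5.189 mg/L = 5.19 ppm.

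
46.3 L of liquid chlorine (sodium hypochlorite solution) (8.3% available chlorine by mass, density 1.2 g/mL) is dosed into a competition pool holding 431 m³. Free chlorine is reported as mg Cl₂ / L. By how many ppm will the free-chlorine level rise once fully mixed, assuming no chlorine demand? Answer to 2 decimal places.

10.70 ppm

Volume: 431 m³ = 431,000 L.
Mass of solution: 46.3 L × 1000 mL/L × 1.2 g/mL = 55,560 g.
Available chlorine delivered: 55,560 g × 0.083 = 4611 g as Cl₂.
Concentration rise: 4611 g / 431,000 L = 10.7 mg/L = 10.70 ppm.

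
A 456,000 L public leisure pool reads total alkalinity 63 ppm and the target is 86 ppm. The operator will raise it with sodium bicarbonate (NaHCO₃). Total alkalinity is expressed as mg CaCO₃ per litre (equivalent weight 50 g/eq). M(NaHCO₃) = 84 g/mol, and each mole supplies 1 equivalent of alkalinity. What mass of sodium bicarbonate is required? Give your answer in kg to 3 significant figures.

Alkalinity to add: (86 − 63) = 23 mg/L as CaCO₃ × 456,000 L = 10,490 g as CaCO₃.
Equivalents: 10,490 g ÷ 50 g/eq = 209.8 eq.
NaHCO₃ supplies 1 eq per mole → 209.8 mol.
Mass: 209.8 mol × 84 g/mol = 17,620 g.

17.6 kg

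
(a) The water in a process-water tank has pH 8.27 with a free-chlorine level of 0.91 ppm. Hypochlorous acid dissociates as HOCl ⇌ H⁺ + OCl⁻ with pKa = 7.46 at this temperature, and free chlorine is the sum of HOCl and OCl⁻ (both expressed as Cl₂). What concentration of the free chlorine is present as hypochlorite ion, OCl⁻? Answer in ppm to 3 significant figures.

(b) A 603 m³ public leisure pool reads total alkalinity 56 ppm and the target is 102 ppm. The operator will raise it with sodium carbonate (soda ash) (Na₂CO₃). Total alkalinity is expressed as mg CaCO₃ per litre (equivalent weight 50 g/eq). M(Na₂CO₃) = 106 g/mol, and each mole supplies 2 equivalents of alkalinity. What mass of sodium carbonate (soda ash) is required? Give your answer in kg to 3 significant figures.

(a) [OCl⁻]/[HOCl] = 10^(pH − pKa) = 10^(8.27 − 7.46) = 10^0.81 = 6.457.
(a) Fraction as HOCl = 1 / (1 + 6.457) = 0.1341.
(a) OCl⁻ = (1 − 0.1341) × 0.91 ppm = 0.788 ppm.

(b) Volume: 603 m³ = 603,000 L.
(b) Alkalinity to add: (102 − 56) = 46 mg/L as CaCO₃ × 603,000 L = 27,740 g as CaCO₃.
(b) Equivalents: 27,740 g ÷ 50 g/eq = 554.8 eq.
(b) Each mole of Na₂CO₃ supplies 2 eq, so 554.8 / 2 = 277.4 mol.
(b) Mass: 277.4 mol × 106 g/mol = 29,400 g.

(a) 0.788 ppm; (b) 29.4 kg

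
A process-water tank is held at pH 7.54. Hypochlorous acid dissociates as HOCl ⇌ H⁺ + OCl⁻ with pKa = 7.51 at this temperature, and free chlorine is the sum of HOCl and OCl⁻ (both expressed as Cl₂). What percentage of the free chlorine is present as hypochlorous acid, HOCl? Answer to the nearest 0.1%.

[OCl⁻]/[HOCl] = 10^(pH − pKa) = 10^(7.54 − 7.51) = 10^0.03 = 1.072.
Fraction as HOCl = 1 / (1 + 1.072) = 0.4827.

48.3%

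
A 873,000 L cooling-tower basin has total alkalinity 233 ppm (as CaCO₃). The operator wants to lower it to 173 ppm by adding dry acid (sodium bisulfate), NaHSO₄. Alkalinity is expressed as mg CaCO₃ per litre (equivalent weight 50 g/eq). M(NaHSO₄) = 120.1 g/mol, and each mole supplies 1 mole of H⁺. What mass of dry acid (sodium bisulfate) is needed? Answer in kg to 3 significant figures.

Alkalinity to neutralize: (233 − 173) = 60 mg/L as CaCO₃ × 873,000 L = 52,380 g as CaCO₃.
Equivalents of H⁺ required: 52,380 ÷ 50 g/eq = 1048 eq = 1048 mol NaHSO₄.
Mass of NaHSO₄: 1048 × 120.1 = 125,800 g.

126 kg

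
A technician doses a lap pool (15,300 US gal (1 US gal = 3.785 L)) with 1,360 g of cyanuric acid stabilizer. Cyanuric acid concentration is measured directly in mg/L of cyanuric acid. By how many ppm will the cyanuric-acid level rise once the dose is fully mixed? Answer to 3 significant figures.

Volume: 15,300 US gal × 3.785 L/gal = 57,910 L.
Rise: 1,360 g / 57,910 L × 1000 = 23.48 mg/L.

23.5 ppm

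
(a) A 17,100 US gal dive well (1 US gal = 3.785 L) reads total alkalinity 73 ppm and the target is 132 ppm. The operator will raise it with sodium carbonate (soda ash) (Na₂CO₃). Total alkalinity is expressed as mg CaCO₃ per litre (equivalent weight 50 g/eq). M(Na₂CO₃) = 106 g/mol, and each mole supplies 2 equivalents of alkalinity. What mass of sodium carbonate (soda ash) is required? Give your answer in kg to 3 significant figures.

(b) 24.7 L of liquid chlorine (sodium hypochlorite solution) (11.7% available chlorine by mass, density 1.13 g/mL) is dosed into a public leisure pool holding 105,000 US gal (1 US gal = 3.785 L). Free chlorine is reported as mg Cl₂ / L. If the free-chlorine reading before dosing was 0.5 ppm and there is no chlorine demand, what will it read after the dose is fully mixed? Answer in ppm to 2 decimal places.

(a) 4.05 kg; (b) 8.72 ppm

(a) Volume: 17,100 US gal × 3.785 L/gal = 64,724 L.
(a) Alkalinity to add: (132 − 73) = 59 mg/L as CaCO₃ × 64,724 L = 3819 g as CaCO₃.
(a) Equivalents: 3819 g ÷ 50 g/eq = 76.37 eq.
(a) Each mole of Na₂CO₃ supplies 2 eq, so 76.37 / 2 = 38.19 mol.
(a) Mass: 38.19 mol × 106 g/mol = 4048 g.

(b) Volume: 105,000 US gal × 3.785 L/gal = 397,425 L.
(b) Mass of solution: 24.7 L × 1000 mL/L × 1.13 g/mL = 27,910 g.
(b) Available chlorine delivered: 27,910 g × 0.117 = 3266 g as Cl₂.
(b) Concentration rise: 3266 g / 397,425 L = 8.217 mg/L = 8.22 ppm.
(b) Final FC: 0.5 + 8.22 = 8.72 ppm.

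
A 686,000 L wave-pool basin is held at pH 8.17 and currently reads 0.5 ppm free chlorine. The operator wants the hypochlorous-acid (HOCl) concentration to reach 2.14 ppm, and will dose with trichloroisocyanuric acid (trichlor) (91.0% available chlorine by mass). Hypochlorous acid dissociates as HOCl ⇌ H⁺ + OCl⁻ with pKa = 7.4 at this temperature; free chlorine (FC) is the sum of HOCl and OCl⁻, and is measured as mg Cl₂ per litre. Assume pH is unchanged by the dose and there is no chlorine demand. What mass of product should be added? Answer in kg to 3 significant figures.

10.7 kg

[OCl⁻]/[HOCl] = 10^(pH − pKa) = 10^(8.17 − 7.4) = 5.888; fraction as HOCl = 1/(1 + 5.888) = 0.1452.
Free chlorine required for 2.14 ppm HOCl: 2.14 / 0.1452 = 14.74 ppm.
FC to add: 14.74 − 0.5 = 14.24 mg/L as Cl₂.
Cl₂ equivalent: 14.24 mg/L × 686,000 L = 9770 g.
Product at 91.0% available Cl: 9770 / 0.91 = 10,740 g.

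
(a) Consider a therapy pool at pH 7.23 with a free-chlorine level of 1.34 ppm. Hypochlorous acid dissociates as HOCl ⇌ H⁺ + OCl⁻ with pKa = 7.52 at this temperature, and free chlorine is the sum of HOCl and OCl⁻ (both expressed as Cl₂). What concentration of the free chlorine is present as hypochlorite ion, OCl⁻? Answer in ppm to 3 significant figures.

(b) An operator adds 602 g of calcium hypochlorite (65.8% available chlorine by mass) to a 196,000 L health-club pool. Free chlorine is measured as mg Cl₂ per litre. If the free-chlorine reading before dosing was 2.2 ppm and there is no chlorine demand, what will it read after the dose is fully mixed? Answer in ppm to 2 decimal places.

(a) 0.454 ppm; (b) 4.22 ppm

(a) [OCl⁻]/[HOCl] = 10^(pH − pKa) = 10^(7.23 − 7.52) = 10^-0.29 = 0.5129.
(a) Fraction as HOCl = 1 / (1 + 0.5129) = 0.661.
(a) OCl⁻ = (1 − 0.661) × 1.34 ppm = 0.4543 ppm.

(b) Available chlorine delivered: 602 g × 0.658 = 396.1 g as Cl₂.
(b) Concentration rise: 396.1 g / 196,000 L = 2.021 mg/L = 2.02 ppm.
(b) Final FC: 2.2 + 2.02 = 4.22 ppm.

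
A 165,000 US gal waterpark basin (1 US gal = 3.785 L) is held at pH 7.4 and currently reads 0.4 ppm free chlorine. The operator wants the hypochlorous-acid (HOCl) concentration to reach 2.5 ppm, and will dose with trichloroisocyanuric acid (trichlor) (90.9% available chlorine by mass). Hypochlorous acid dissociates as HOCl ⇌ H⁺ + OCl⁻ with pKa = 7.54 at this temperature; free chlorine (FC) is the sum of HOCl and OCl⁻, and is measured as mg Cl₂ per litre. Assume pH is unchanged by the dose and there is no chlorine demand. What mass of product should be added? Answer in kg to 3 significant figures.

2.69 kg

Volume: 165,000 US gal × 3.785 L/gal = 624,525 L.
[OCl⁻]/[HOCl] = 10^(pH − pKa) = 10^(7.4 − 7.54) = 0.7244; fraction as HOCl = 1/(1 + 0.7244) = 0.5799.
Free chlorine required for 2.5 ppm HOCl: 2.5 / 0.5799 = 4.311 ppm.
FC to add: 4.311 − 0.4 = 3.911 mg/L as Cl₂.
Cl₂ equivalent: 3.911 mg/L × 624,525 L = 2443 g.
Product at 90.9% available Cl: 2443 / 0.909 = 2687 g.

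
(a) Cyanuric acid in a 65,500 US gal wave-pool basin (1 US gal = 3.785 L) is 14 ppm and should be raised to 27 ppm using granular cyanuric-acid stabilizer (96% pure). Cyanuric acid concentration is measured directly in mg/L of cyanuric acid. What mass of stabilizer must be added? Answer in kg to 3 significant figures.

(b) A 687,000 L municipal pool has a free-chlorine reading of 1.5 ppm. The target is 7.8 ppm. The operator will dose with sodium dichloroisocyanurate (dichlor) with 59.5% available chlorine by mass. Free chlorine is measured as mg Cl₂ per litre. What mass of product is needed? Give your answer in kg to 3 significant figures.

(a) 3.36 kg; (b) 7.27 kg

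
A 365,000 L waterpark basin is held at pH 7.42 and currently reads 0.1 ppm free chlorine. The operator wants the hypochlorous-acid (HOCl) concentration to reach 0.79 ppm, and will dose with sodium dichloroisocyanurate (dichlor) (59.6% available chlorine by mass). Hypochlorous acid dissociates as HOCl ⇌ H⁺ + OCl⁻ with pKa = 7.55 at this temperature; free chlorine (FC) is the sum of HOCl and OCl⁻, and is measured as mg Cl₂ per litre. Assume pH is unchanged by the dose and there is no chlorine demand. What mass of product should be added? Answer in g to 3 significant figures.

[OCl⁻]/[HOCl] = 10^(pH − pKa) = 10^(7.42 − 7.55) = 0.7413; fraction as HOCl = 1/(1 + 0.7413) = 0.5743.
Free chlorine required for 0.79 ppm HOCl: 0.79 / 0.5743 = 1.376 ppm.
FC to add: 1.376 − 0.1 = 1.276 mg/L as Cl₂.
Cl₂ equivalent: 1.276 mg/L × 365,000 L = 465.6 g.
Product at 59.6% available Cl: 465.6 / 0.596 = 781.2 g.

781 g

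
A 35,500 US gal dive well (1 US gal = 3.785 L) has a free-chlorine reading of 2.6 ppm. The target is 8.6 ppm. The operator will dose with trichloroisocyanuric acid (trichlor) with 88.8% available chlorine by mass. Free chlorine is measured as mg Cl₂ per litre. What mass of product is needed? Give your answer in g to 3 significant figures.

Volume: 35,500 US gal × 3.785 L/gal = 134,368 L.
Chlorine deficit: 8.6 − 2.6 = 6 ppm = 6 mg/L as Cl₂.
Cl₂ equivalent needed: 6 mg/L × 134,368 L = 806,200 mg = 806.2 g.
Product at 88.8% available chlorine: 806.2 / 0.888 = 907.9 g.

908 g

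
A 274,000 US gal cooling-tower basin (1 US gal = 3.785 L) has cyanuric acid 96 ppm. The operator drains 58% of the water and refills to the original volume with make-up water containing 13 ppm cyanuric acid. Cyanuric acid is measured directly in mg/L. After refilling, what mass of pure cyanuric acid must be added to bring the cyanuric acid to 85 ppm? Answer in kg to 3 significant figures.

38.5 kg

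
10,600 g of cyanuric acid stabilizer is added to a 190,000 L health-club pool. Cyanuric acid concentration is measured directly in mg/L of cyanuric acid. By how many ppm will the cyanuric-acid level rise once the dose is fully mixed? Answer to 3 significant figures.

55.8 ppm

Rise: 10,600 g / 190,000 L × 1000 = 55.79 mg/L.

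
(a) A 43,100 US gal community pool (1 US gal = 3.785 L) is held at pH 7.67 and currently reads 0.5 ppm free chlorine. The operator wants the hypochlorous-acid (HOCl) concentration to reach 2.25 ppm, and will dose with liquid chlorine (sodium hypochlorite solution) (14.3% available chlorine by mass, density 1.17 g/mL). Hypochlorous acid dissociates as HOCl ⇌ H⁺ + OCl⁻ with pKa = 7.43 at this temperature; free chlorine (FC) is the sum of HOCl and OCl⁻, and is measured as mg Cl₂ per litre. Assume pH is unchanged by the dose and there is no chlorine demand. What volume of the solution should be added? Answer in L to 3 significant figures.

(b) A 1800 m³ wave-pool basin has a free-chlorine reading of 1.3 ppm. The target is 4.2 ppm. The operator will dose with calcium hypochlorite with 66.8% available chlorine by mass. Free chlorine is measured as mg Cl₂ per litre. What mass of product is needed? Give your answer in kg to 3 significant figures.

(a) 5.52 L; (b) 7.81 kg

(a) Volume: 43,100 US gal × 3.785 L/gal = 163,134 L.
(a) [OCl⁻]/[HOCl] = 10^(pH − pKa) = 10^(7.67 − 7.43) = 1.738; fraction as HOCl = 1/(1 + 1.738) = 0.3653.
(a) Free chlorine required for 2.25 ppm HOCl: 2.25 / 0.3653 = 6.16 ppm.
(a) FC to add: 6.16 − 0.5 = 5.66 mg/L as Cl₂.
(a) Cl₂ equivalent: 5.66 mg/L × 163,134 L = 923.3 g.
(a) Product at 14.3% available Cl: 923.3 / 0.143 = 6457 g.
(a) Volume: 6457 g ÷ 1.17 g/mL = 5519 mL.

(b) Volume: 1800 m³ = 1,800,000 L.
(b) Chlorine deficit: 4.2 − 1.3 = 2.9 ppm = 2.9 mg/L as Cl₂.
(b) Cl₂ equivalent needed: 2.9 mg/L × 1,800,000 L = 5,220,000 mg = 5220 g.
(b) Product at 66.8% available chlorine: 5220 / 0.668 = 7814 g.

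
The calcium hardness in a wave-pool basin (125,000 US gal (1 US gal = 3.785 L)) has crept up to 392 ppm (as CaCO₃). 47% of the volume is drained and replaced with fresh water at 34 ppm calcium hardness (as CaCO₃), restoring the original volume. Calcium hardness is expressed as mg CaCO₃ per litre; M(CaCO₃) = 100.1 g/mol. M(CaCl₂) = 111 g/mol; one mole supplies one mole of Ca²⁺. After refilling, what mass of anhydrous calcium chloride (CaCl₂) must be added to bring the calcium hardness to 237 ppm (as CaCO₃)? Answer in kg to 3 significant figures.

6.96 kg

Volume: 125,000 US gal × 3.785 L/gal = 473,125 L.
After draining 47% and refilling: 392 × 0.53 + 34 × 0.47 = 223.74 ppm.
Deficit to target: 237 − 223.74 = 13.26 mg/L.
As CaCO₃: 13.26 mg/L × 473,125 L = 6274 g; ÷ 100.1 = 62.67 mol Ca²⁺.
Mass: 62.67 × 111 = 6957 g.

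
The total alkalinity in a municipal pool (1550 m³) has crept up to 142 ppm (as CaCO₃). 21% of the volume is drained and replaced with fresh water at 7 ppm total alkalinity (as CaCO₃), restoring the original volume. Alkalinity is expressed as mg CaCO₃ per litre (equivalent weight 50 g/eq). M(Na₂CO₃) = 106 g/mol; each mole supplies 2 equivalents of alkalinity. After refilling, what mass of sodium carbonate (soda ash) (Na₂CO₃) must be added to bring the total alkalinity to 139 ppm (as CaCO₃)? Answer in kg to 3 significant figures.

41.7 kg

Volume: 1550 m³ = 1,550,000 L.
After draining 21% and refilling: 142 × 0.79 + 7 × 0.21 = 113.65 ppm.
Deficit to target: 139 − 113.65 = 25.35 mg/L.
As CaCO₃: 25.35 mg/L × 1,550,000 L = 39,290 g; ÷ 50 g/eq ÷ 2 = 392.9 mol Na₂CO₃.
Mass: 392.9 × 106 = 41,650 g.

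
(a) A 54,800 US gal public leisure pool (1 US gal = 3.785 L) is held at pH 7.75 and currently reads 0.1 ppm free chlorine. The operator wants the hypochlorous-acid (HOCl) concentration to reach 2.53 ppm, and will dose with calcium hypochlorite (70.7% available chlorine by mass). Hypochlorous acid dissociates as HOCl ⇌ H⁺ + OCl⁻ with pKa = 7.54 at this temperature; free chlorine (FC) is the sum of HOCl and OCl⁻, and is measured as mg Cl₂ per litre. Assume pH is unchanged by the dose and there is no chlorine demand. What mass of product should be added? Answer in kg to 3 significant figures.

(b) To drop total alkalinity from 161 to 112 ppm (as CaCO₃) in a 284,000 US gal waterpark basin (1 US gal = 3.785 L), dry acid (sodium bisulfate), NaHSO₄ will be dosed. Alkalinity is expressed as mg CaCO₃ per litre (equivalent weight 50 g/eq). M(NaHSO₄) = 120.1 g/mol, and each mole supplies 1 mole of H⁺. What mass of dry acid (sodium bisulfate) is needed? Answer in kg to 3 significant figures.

(a) Volume: 54,800 US gal × 3.785 L/gal = 207,418 L.
(a) [OCl⁻]/[HOCl] = 10^(pH − pKa) = 10^(7.75 − 7.54) = 1.622; fraction as HOCl = 1/(1 + 1.622) = 0.3814.
(a) Free chlorine required for 2.53 ppm HOCl: 2.53 / 0.3814 = 6.633 ppm.
(a) FC to add: 6.633 − 0.1 = 6.533 mg/L as Cl₂.
(a) Cl₂ equivalent: 6.533 mg/L × 207,418 L = 1355 g.
(a) Product at 70.7% available Cl: 1355 / 0.707 = 1917 g.

(b) Volume: 284,000 US gal × 3.785 L/gal = 1,074,940 L.
(b) Alkalinity to neutralize: (161 − 112) = 49 mg/L as CaCO₃ × 1,074,940 L = 52,670 g as CaCO₃.
(b) Equivalents of H⁺ required: 52,670 ÷ 50 g/eq = 1053 eq = 1053 mol NaHSO₄.
(b) Mass of NaHSO₄: 1053 × 120.1 = 126,500 g.

(a) 1.92 kg; (b) 127 kg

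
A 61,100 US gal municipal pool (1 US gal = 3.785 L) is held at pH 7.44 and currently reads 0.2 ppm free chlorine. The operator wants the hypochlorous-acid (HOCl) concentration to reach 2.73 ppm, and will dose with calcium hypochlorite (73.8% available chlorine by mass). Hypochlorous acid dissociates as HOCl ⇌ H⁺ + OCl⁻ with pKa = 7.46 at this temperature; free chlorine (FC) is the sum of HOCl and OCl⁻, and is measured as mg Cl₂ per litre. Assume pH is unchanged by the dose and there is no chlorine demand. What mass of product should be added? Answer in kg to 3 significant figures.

Volume: 61,100 US gal × 3.785 L/gal = 231,264 L.
[OCl⁻]/[HOCl] = 10^(pH − pKa) = 10^(7.44 − 7.46) = 0.955; fraction as HOCl = 1/(1 + 0.955) = 0.5115.
Free chlorine required for 2.73 ppm HOCl: 2.73 / 0.5115 = 5.337 ppm.
FC to add: 5.337 − 0.2 = 5.137 mg/L as Cl₂.
Cl₂ equivalent: 5.137 mg/L × 231,264 L = 1188 g.
Product at 73.8% available Cl: 1188 / 0.738 = 1610 g.

1.61 kg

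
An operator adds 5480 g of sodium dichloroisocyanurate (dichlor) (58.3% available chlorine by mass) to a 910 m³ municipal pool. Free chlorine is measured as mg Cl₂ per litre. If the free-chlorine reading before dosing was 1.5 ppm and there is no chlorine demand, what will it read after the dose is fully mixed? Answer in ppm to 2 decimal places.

Volume: 910 m³ = 910,000 L.
Available chlorine delivered: 5480 g × 0.583 = 3195 g as Cl₂.
Concentration rise: 3195 g / 910,000 L = 3.511 mg/L = 3.51 ppm.
Final FC: 1.5 + 3.51 = 5.01 ppm.

5.01 ppm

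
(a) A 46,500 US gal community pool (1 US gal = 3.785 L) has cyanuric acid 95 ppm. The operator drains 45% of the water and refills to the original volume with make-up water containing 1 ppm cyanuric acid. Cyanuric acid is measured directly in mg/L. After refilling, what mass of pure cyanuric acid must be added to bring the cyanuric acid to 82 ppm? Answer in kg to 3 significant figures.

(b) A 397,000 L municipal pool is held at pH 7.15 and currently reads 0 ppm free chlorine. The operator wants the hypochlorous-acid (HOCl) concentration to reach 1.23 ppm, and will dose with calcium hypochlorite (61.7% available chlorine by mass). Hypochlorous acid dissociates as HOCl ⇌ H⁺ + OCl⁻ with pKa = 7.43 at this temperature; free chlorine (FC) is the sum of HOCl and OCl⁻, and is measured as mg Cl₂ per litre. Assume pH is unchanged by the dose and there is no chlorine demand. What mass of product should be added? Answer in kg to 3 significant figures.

(a) Volume: 46,500 US gal × 3.785 L/gal = 176,002 L.
(a) After draining 45% and refilling: 95 × 0.55 + 1 × 0.45 = 52.7 ppm.
(a) Deficit to target: 82 − 52.7 = 29.3 mg/L.
(a) Mass: 29.3 mg/L × 176,002 L = 5157 g cyanuric acid.

(b) [OCl⁻]/[HOCl] = 10^(pH − pKa) = 10^(7.15 − 7.43) = 0.5248; fraction as HOCl = 1/(1 + 0.5248) = 0.6558.
(b) Free chlorine required for 1.23 ppm HOCl: 1.23 / 0.6558 = 1.876 ppm.
(b) FC to add: 1.876 − 0 = 1.876 mg/L as Cl₂.
(b) Cl₂ equivalent: 1.876 mg/L × 397,000 L = 744.6 g.
(b) Product at 61.7% available Cl: 744.6 / 0.617 = 1207 g.

(a) 5.16 kg; (b) 1.21 kg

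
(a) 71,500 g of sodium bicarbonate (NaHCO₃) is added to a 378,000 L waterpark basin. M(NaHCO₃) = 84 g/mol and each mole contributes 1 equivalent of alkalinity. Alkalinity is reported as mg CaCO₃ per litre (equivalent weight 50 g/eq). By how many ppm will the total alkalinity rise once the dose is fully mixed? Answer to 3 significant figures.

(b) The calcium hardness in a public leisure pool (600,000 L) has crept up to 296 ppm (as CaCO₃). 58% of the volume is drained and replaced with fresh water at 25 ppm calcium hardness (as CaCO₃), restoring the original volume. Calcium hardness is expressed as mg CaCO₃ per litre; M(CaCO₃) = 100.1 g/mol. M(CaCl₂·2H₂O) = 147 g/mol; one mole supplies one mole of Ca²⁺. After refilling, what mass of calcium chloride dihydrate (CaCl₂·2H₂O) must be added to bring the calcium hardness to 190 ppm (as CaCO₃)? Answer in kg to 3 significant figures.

(a) Moles of NaHCO₃: 71,500 g ÷ 84 g/mol = 851.2 mol → 851.2 eq of alkalinity.
(a) As CaCO₃: 851.2 eq × 50 g/eq = 42,560 g.
(a) Rise: 42,560 g / 378,000 L × 1000 = 112.6 mg/L.

(b) After draining 58% and refilling: 296 × 0.42 + 25 × 0.58 = 138.82 ppm.
(b) Deficit to target: 190 − 138.82 = 51.18 mg/L.
(b) As CaCO₃: 51.18 mg/L × 600,000 L = 30,710 g; ÷ 100.1 = 306.8 mol Ca²⁺.
(b) Mass: 306.8 × 147 = 45,100 g.

(a) 113 ppm; (b) 45.1 kg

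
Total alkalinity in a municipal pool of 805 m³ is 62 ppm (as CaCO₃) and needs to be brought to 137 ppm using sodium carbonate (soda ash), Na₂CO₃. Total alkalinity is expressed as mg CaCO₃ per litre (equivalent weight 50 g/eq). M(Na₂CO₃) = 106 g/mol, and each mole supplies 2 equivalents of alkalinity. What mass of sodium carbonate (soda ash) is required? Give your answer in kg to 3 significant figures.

64.0 kg

Volume: 805 m³ = 805,000 L.
Alkalinity to add: (137 − 62) = 75 mg/L as CaCO₃ × 805,000 L = 60,380 g as CaCO₃.
Equivalents: 60,380 g ÷ 50 g/eq = 1208 eq.
Each mole of Na₂CO₃ supplies 2 eq, so 1208 / 2 = 603.8 mol.
Mass: 603.8 mol × 106 g/mol = 64,000 g.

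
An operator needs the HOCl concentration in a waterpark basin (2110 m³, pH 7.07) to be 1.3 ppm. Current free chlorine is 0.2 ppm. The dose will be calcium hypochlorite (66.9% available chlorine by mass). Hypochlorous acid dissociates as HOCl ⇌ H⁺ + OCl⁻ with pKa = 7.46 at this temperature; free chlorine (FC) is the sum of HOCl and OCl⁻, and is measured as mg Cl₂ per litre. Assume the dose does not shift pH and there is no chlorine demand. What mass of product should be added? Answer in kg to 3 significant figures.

Volume: 2110 m³ = 2,110,000 L.
[OCl⁻]/[HOCl] = 10^(pH − pKa) = 10^(7.07 − 7.46) = 0.4074; fraction as HOCl = 1/(1 + 0.4074) = 0.7105.
Free chlorine required for 1.3 ppm HOCl: 1.3 / 0.7105 = 1.83 ppm.
FC to add: 1.83 − 0.2 = 1.63 mg/L as Cl₂.
Cl₂ equivalent: 1.63 mg/L × 2,110,000 L = 3438 g.
Product at 66.9% available Cl: 3438 / 0.669 = 5140 g.

5.14 kg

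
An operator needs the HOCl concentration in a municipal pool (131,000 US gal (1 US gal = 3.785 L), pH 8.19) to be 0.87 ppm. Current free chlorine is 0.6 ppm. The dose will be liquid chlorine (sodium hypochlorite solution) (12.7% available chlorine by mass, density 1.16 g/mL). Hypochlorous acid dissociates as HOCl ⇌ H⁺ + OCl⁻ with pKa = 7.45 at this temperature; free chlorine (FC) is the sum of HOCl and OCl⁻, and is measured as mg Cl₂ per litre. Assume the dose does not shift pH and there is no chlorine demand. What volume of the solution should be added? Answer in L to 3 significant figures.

17.0 L

Volume: 131,000 US gal × 3.785 L/gal = 495,835 L.
[OCl⁻]/[HOCl] = 10^(pH − pKa) = 10^(8.19 − 7.45) = 5.495; fraction as HOCl = 1/(1 + 5.495) = 0.154.
Free chlorine required for 0.87 ppm HOCl: 0.87 / 0.154 = 5.651 ppm.
FC to add: 5.651 − 0.6 = 5.051 mg/L as Cl₂.
Cl₂ equivalent: 5.051 mg/L × 495,835 L = 2504 g.
Product at 12.7% available Cl: 2504 / 0.127 = 19,720 g.
Volume: 19,720 g ÷ 1.16 g/mL = 17,000 mL.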